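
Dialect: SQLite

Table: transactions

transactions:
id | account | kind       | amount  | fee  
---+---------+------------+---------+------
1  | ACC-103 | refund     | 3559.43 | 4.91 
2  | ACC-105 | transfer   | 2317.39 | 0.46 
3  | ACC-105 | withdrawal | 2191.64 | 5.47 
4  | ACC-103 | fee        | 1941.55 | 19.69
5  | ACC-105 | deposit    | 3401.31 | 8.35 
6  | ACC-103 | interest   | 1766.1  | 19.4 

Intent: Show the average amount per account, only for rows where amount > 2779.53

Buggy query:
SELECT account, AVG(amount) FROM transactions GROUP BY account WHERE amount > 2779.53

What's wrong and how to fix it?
Bug: Row-level WHERE must come before GROUP BY in the clause order

Fix: Place WHERE between FROM and GROUP BY

Corrected query:
SELECT account, AVG(amount) FROM transactions WHERE amount > 2779.53 GROUP BY account

Result:
account | AVG(amount)
--------+------------
ACC-103 | 3559.43    
ACC-105 | 3401.31    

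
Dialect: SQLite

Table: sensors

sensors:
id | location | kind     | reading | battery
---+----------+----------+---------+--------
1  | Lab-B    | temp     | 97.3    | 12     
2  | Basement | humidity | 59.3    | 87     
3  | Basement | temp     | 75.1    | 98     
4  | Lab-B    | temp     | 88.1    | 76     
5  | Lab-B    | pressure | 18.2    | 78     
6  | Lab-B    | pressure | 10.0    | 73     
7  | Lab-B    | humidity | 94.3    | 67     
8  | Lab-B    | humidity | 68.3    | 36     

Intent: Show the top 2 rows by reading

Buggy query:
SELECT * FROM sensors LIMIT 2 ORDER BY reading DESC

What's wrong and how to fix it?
Bug: ORDER BY cannot follow LIMIT; LIMIT is the final clause

Fix: Swap the clauses: ORDER BY first, then LIMIT

Corrected query:
SELECT * FROM sensors ORDER BY reading DESC LIMIT 2

Result:
id | location | kind     | reading | battery
---+----------+----------+---------+--------
1  | Lab-B    | temp     | 97.3    | 12     
7  | Lab-B    | humidity | 94.3    | 67     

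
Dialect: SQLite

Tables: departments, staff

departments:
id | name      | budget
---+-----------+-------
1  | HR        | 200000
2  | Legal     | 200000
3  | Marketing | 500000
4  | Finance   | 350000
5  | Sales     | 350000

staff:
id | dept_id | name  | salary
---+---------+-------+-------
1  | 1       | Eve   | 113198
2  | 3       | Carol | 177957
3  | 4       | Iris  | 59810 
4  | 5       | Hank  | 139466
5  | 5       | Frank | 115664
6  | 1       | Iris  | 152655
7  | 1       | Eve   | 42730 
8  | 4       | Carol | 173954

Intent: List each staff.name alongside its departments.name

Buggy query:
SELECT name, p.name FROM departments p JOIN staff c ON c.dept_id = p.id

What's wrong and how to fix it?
Bug: Both tables have a 'name' column; the unqualified reference is ambiguous

Fix: Prefix ambiguous columns with the table alias

Corrected query:
SELECT c.name, p.name FROM departments p JOIN staff c ON c.dept_id = p.id

Result:
name  | name     
------+----------
Eve   | HR       
Carol | Marketing
Iris  | Finance  
Hank  | Sales    
Frank | Sales    
Iris  | HR       
Eve   | HR       
Carol | Finance  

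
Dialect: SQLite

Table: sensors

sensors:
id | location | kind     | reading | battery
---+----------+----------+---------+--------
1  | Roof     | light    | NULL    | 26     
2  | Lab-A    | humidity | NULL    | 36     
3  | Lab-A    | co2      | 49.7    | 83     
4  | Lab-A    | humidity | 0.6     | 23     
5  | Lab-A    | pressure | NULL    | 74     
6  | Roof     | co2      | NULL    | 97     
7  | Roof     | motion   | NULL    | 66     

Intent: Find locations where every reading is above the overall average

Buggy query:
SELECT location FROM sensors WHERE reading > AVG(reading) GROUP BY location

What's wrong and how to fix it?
Bug: AVG() is an aggregate; it can't sit directly in WHERE

Fix: Compute the overall average in a scalar subquery and compare each group's MIN against it in HAVING

Corrected query:
SELECT location FROM sensors GROUP BY location HAVING MIN(reading) > (SELECT AVG(reading) FROM sensors)

Result:
(no rows)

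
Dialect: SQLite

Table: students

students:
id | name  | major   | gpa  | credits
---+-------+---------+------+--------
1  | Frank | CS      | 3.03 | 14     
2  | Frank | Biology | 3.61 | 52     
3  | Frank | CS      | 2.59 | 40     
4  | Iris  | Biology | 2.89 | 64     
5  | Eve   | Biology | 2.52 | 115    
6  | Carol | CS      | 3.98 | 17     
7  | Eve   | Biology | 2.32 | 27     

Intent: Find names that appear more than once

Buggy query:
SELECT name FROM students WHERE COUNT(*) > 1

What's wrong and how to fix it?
Bug: WHERE can't reference COUNT(*); aggregates are computed after WHERE

Fix: GROUP BY name, then filter groups with HAVING COUNT(*) > 1

Corrected query:
SELECT name FROM students GROUP BY name HAVING COUNT(*) > 1

Result:
name 
-----
Eve  
Frank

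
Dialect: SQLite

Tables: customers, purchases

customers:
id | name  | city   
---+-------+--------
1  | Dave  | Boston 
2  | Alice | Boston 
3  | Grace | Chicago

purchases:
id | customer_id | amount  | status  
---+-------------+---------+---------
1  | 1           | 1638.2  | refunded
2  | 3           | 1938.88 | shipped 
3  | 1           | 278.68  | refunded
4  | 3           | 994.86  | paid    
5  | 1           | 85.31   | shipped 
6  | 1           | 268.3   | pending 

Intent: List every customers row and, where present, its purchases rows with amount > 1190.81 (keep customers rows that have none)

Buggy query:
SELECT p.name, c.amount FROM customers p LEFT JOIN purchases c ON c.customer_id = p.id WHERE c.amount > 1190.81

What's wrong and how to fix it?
Bug: A WHERE condition on the right-hand table after LEFT JOIN drops unmatched parents

Fix: Move the right-table condition into the ON clause so unmatched parents are kept

Corrected query:
SELECT p.name, c.amount FROM customers p LEFT JOIN purchases c ON c.customer_id = p.id AND c.amount > 1190.81

Result:
name  | amount 
------+--------
Dave  | 1638.2 
Alice | NULL   
Grace | 1938.88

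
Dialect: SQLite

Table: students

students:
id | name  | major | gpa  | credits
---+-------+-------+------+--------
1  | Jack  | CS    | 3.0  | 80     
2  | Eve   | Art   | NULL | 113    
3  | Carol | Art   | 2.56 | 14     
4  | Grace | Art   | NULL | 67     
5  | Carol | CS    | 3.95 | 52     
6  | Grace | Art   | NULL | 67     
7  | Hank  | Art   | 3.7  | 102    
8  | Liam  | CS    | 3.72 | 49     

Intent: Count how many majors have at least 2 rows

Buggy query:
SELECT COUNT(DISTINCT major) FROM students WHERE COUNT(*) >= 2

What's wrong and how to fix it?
Bug: COUNT(*) cannot appear in WHERE; the per-group count doesn't exist yet

Fix: Use a subquery that GROUPs and filters with HAVING, then count its rows

Corrected query:
SELECT COUNT(*) FROM (SELECT major FROM students GROUP BY major HAVING COUNT(*) >= 2)

Result:
COUNT(*)
--------
2       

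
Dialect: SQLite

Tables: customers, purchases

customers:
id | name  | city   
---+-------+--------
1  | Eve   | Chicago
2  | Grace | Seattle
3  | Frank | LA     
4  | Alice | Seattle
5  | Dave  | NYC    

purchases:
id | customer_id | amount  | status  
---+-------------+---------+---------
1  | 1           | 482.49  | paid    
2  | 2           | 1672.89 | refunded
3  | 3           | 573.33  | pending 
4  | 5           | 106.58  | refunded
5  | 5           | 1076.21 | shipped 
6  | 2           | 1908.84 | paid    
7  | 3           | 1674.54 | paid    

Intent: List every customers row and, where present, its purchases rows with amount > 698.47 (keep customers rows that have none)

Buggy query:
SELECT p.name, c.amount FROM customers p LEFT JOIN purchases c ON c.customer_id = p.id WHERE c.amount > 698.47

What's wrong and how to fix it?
Bug: A WHERE condition on the right-hand table after LEFT JOIN drops unmatched parents

Fix: Move the right-table condition into the ON clause so unmatched parents are kept

Corrected query:
SELECT p.name, c.amount FROM customers p LEFT JOIN purchases c ON c.customer_id = p.id AND c.amount > 698.47

Result:
name  | amount 
------+--------
Eve   | NULL   
Grace | 1672.89
Grace | 1908.84
Frank | 1674.54
Alice | NULL   
Dave  | 1076.21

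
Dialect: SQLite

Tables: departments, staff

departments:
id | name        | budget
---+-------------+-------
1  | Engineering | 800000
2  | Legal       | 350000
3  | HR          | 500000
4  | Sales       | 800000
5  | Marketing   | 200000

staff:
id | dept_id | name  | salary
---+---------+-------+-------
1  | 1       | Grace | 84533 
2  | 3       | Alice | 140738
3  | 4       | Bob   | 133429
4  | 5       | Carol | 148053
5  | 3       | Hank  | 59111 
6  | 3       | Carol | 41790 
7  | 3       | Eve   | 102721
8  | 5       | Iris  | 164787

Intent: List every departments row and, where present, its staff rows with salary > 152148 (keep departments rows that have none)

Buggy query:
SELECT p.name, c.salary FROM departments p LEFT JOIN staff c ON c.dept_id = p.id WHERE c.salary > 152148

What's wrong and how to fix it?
Bug: A WHERE condition on the right-hand table after LEFT JOIN drops unmatched parents

Fix: Put 'c.salary > 152148' in the JOIN's ON clause instead of WHERE

Corrected query:
SELECT p.name, c.salary FROM departments p LEFT JOIN staff c ON c.dept_id = p.id AND c.salary > 152148

Result:
name        | salary
------------+-------
Engineering | NULL  
Legal       | NULL  
HR          | NULL  
Sales       | NULL  
Marketing   | 164787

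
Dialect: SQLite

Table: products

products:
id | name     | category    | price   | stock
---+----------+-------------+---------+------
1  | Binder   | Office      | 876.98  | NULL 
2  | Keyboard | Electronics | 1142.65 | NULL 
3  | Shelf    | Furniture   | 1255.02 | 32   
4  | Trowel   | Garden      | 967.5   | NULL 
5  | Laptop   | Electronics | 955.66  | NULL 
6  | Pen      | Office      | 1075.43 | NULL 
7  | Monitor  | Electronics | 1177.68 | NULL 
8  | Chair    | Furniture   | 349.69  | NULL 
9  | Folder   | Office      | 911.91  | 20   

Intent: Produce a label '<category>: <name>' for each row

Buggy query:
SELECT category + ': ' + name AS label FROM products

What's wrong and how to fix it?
Bug: SQLite uses || for string concatenation; + coerces text to numbers (yielding 0)

Fix: Use the || operator for string concatenation

Corrected query:
SELECT category || ': ' || name AS label FROM products

Result:
label                
---------------------
Office: Binder       
Electronics: Keyboard
Furniture: Shelf     
Garden: Trowel       
Electronics: Laptop  
Office: Pen          
Electronics: Monitor 
Furniture: Chair     
Office: Folder       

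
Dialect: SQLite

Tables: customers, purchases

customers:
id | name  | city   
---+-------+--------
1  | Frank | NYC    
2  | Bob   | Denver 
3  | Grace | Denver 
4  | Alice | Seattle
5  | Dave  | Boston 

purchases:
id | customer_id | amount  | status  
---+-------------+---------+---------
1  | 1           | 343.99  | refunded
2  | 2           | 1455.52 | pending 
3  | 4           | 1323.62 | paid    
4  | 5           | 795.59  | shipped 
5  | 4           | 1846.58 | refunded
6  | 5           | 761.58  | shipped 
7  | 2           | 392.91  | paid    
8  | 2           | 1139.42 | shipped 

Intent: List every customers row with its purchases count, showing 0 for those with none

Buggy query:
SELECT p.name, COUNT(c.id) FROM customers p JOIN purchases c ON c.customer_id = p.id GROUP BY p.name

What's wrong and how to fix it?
Bug: INNER JOIN drops customers rows that have no matching purchases rows

Fix: Switch to LEFT JOIN to retain unmatched parent rows

Corrected query:
SELECT p.name, COUNT(c.id) FROM customers p LEFT JOIN purchases c ON c.customer_id = p.id GROUP BY p.name

Result:
name  | COUNT(c.id)
------+------------
Alice | 2          
Bob   | 3          
Dave  | 2          
Frank | 1          
Grace | 0          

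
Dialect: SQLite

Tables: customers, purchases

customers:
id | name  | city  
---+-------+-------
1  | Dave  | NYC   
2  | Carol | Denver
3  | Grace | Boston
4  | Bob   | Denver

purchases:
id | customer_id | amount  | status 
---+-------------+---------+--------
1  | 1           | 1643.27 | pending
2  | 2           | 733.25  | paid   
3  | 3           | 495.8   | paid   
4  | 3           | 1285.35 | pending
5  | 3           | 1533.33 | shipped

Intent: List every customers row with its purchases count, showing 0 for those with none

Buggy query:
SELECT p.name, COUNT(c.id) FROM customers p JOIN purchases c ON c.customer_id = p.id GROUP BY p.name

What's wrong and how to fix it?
Bug: An inner join excludes parents with zero children

Fix: Use LEFT JOIN so parents without children still appear (COUNT(c.id) gives 0)

Corrected query:
SELECT p.name, COUNT(c.id) FROM customers p LEFT JOIN purchases c ON c.customer_id = p.id GROUP BY p.name

Result:
name  | COUNT(c.id)
------+------------
Bob   | 0          
Carol | 1          
Dave  | 1          
Grace | 3          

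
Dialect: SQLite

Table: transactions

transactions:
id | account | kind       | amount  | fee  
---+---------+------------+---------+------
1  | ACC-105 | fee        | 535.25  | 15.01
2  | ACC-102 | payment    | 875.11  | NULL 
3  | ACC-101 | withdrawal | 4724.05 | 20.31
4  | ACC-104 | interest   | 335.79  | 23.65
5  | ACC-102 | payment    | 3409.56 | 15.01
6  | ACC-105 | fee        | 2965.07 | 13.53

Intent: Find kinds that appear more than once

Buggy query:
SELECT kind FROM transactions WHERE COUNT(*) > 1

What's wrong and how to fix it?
Bug: COUNT(*) is an aggregate and cannot be used in WHERE

Fix: Group first, then use HAVING for the count condition

Corrected query:
SELECT kind FROM transactions GROUP BY kind HAVING COUNT(*) > 1

Result:
kind   
-------
fee    
payment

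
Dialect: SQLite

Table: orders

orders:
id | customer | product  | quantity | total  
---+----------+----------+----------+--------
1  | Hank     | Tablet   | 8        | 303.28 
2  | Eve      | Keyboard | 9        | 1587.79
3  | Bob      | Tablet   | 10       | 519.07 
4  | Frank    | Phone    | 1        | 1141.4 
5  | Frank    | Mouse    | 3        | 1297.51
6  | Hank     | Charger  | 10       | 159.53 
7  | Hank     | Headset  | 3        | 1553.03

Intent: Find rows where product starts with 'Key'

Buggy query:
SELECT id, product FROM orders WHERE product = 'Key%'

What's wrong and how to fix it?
Bug: '=' compares the literal string including the % character; pattern matching needs LIKE

Fix: Use LIKE for wildcard pattern matching

Corrected query:
SELECT id, product FROM orders WHERE product LIKE 'Key%'

Result:
id | product 
---+---------
2  | Keyboard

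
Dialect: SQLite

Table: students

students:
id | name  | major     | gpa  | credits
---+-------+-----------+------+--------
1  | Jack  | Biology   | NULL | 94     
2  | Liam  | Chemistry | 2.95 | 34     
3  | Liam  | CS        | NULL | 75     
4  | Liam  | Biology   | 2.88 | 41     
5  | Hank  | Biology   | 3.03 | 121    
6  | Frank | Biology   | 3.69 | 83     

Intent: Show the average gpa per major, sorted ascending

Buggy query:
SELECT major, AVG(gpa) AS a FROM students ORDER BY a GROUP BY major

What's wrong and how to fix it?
Bug: GROUP BY must precede ORDER BY

Fix: Reorder: SELECT … FROM … GROUP BY … ORDER BY …

Corrected query:
SELECT major, AVG(gpa) AS a FROM students GROUP BY major ORDER BY a

Result:
major     | a   
----------+-----
CS        | NULL
Chemistry | 2.95
Biology   | 3.2 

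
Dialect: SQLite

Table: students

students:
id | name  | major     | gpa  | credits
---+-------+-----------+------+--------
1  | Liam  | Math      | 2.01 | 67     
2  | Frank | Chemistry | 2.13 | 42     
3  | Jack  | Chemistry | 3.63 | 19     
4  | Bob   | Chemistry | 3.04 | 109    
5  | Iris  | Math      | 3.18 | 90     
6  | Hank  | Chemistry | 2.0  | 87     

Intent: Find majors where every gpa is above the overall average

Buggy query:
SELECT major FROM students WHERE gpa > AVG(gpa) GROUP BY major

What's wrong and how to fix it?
Bug: AVG() is an aggregate; it can't sit directly in WHERE

Fix: Use a subquery for AVG and a HAVING MIN(...) filter so the condition holds for every row in the group

Corrected query:
SELECT major FROM students GROUP BY major HAVING MIN(gpa) > (SELECT AVG(gpa) FROM students)

Result:
(no rows)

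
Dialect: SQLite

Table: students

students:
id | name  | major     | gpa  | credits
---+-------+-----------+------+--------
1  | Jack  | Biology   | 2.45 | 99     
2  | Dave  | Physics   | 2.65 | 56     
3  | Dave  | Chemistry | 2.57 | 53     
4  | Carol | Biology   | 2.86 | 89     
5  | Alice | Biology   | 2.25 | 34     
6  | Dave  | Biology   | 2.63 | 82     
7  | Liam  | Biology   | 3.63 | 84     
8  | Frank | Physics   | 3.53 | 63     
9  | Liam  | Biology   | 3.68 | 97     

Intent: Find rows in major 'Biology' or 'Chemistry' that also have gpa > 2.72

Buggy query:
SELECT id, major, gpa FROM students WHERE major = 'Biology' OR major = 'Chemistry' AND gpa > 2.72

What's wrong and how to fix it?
Bug: Without parentheses, AND is evaluated before OR, so the gpa filter only applies to the 'Chemistry' branch

Fix: Add parentheses around the OR so the AND applies to both alternatives

Corrected query:
SELECT id, major, gpa FROM students WHERE (major = 'Biology' OR major = 'Chemistry') AND gpa > 2.72

Result:
id | major   | gpa 
---+---------+-----
4  | Biology | 2.86
7  | Biology | 3.63
9  | Biology | 3.68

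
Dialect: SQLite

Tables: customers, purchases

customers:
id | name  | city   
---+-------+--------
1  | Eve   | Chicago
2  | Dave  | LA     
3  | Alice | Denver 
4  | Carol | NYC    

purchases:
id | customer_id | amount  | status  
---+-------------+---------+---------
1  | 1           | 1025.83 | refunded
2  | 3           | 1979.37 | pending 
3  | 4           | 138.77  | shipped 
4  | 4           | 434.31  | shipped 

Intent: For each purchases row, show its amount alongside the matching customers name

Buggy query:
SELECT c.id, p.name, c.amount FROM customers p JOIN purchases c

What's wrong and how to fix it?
Bug: Missing join condition: each purchases row is matched to all customers rows instead of just its own

Fix: Add ON c.customer_id = p.id to the JOIN

Corrected query:
SELECT c.id, p.name, c.amount FROM customers p JOIN purchases c ON c.customer_id = p.id

Result:
id | name  | amount 
---+-------+--------
1  | Eve   | 1025.83
2  | Alice | 1979.37
3  | Carol | 138.77 
4  | Carol | 434.31 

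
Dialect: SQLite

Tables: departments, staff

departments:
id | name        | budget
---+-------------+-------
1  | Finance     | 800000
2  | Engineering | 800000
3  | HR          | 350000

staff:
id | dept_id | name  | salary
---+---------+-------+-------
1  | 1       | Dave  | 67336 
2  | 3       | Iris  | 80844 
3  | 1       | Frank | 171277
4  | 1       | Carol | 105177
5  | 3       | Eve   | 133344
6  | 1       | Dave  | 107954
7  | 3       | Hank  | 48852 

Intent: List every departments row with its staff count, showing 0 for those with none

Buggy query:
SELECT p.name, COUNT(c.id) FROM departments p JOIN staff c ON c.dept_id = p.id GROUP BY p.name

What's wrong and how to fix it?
Bug: An inner join excludes parents with zero children

Fix: Use LEFT JOIN so parents without children still appear (COUNT(c.id) gives 0)

Corrected query:
SELECT p.name, COUNT(c.id) FROM departments p LEFT JOIN staff c ON c.dept_id = p.id GROUP BY p.name

Result:
name        | COUNT(c.id)
------------+------------
Engineering | 0          
Finance     | 4          
HR          | 3          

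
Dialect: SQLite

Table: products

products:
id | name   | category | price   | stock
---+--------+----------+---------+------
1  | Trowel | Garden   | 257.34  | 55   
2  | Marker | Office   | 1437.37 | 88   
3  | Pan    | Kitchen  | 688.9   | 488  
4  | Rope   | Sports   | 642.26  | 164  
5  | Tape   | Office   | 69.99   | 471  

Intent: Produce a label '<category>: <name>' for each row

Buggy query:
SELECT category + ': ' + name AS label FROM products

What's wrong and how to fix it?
Bug: '+' is numeric addition; on text columns SQLite converts them to 0 instead of concatenating

Fix: Replace + with || to concatenate text

Corrected query:
SELECT category || ': ' || name AS label FROM products

Result:
label         
--------------
Garden: Trowel
Office: Marker
Kitchen: Pan  
Sports: Rope  
Office: Tape  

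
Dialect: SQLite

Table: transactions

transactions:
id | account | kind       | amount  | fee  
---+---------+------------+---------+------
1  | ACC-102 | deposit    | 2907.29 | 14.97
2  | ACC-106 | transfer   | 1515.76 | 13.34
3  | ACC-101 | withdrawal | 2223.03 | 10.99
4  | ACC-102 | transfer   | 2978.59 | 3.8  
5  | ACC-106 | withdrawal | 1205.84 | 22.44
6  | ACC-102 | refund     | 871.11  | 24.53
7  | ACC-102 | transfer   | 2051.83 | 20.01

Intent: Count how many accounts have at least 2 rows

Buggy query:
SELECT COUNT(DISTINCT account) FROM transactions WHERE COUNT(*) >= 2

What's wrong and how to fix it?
Bug: WHERE filters individual rows, not groups, so a group-level COUNT is invalid there

Fix: Use a subquery that GROUPs and filters with HAVING, then count its rows

Corrected query:
SELECT COUNT(*) FROM (SELECT account FROM transactions GROUP BY account HAVING COUNT(*) >= 2)

Result:
COUNT(*)
--------
2       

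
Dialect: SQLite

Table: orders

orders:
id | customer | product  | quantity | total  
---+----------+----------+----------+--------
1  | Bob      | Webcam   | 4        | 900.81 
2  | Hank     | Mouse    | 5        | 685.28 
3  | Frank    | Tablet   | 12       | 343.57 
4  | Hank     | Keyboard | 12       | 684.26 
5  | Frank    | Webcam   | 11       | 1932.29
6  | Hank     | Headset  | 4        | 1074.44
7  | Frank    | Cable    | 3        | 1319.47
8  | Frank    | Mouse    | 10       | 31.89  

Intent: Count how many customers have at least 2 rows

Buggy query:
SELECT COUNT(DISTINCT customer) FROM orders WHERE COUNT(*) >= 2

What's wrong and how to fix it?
Bug: WHERE filters individual rows, not groups, so a group-level COUNT is invalid there

Fix: Use a subquery that GROUPs and filters with HAVING, then count its rows

Corrected query:
SELECT COUNT(*) FROM (SELECT customer FROM orders GROUP BY customer HAVING COUNT(*) >= 2)

Result:
COUNT(*)
--------
2       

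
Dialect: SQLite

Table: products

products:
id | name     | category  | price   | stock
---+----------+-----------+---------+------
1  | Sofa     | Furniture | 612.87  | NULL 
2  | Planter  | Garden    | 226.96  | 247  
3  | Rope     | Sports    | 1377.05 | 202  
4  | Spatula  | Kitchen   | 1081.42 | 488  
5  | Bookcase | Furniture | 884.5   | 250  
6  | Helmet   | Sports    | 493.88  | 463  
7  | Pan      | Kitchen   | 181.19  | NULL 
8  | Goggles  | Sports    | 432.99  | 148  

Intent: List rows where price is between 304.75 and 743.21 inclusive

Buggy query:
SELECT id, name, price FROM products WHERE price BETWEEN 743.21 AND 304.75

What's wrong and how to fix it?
Bug: BETWEEN expects the lower bound first; with 743.21 AND 304.75 the range is empty

Fix: Write BETWEEN 304.75 AND 743.21

Corrected query:
SELECT id, name, price FROM products WHERE price BETWEEN 304.75 AND 743.21

Result:
id | name    | price 
---+---------+-------
1  | Sofa    | 612.87
6  | Helmet  | 493.88
8  | Goggles | 432.99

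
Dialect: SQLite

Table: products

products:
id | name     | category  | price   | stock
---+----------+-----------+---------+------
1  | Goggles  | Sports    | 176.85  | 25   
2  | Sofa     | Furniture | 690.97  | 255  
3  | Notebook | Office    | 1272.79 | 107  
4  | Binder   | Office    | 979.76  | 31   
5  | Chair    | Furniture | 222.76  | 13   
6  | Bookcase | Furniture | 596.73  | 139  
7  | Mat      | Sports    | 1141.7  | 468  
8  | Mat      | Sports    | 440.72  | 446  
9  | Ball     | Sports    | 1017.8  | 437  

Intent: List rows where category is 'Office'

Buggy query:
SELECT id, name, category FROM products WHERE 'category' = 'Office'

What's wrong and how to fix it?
Bug: 'category' in single quotes is a string literal, not the column; the comparison is literal-vs-literal and never true

Fix: Reference the column as category without single quotes

Corrected query:
SELECT id, name, category FROM products WHERE category = 'Office'

Result:
id | name     | category
---+----------+---------
3  | Notebook | Office  
4  | Binder   | Office  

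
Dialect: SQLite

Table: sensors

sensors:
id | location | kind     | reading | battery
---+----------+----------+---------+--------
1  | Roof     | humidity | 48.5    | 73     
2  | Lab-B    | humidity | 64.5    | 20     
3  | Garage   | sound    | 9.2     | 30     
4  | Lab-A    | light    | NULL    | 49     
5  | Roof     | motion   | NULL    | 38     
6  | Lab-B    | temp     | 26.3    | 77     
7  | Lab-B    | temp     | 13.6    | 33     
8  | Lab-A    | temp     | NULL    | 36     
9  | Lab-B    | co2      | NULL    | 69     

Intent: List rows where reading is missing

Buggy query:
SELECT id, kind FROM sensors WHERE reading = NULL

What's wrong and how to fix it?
Bug: '= NULL' is always unknown in SQL three-valued logic, so no rows match

Fix: Replace '= NULL' with 'IS NULL'

Corrected query:
SELECT id, kind FROM sensors WHERE reading IS NULL

Result:
id | kind  
---+-------
4  | light 
5  | motion
8  | temp  
9  | co2   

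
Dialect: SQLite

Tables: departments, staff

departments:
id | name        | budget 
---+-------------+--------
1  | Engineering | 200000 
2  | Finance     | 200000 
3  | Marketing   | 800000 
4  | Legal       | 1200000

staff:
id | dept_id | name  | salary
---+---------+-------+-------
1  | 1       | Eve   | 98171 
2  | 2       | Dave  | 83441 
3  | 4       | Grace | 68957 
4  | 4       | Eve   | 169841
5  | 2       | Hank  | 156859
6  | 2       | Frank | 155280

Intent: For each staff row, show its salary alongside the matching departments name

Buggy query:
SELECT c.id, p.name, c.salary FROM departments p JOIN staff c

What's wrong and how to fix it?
Bug: Missing join condition: each staff row is matched to all departments rows instead of just its own

Fix: Add ON c.dept_id = p.id to the JOIN

Corrected query:
SELECT c.id, p.name, c.salary FROM departments p JOIN staff c ON c.dept_id = p.id

Result:
id | name        | salary
---+-------------+-------
1  | Engineering | 98171 
2  | Finance     | 83441 
3  | Legal       | 68957 
4  | Legal       | 169841
5  | Finance     | 156859
6  | Finance     | 155280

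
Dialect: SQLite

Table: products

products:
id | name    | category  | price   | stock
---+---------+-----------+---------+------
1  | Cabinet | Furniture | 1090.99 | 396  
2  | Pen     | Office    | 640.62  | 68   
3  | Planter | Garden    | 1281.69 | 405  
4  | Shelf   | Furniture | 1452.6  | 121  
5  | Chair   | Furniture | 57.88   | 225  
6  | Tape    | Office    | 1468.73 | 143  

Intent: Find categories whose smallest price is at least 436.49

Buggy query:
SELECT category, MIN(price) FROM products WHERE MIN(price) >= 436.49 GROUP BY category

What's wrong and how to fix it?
Bug: MIN() in WHERE is a misuse of aggregate

Fix: Replace WHERE with HAVING after the GROUP BY

Corrected query:
SELECT category, MIN(price) FROM products GROUP BY category HAVING MIN(price) >= 436.49

Result:
category | MIN(price)
---------+-----------
Garden   | 1281.69   
Office   | 640.62    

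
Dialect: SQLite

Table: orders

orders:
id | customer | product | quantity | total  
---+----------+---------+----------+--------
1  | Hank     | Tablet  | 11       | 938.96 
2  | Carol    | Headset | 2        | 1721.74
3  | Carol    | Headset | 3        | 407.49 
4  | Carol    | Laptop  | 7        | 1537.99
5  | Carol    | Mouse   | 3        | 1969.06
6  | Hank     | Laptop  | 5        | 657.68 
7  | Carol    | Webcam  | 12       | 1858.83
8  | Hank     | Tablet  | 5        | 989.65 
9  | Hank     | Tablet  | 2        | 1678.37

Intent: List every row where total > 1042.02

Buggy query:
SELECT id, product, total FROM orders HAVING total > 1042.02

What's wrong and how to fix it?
Bug: HAVING filters the output of aggregation, but this query has no GROUP BY and no aggregate functions, so SQLite rejects it (HAVING clause on a non-aggregate query); the condition here is per row

Fix: Use WHERE for row-level filtering

Corrected query:
SELECT id, product, total FROM orders WHERE total > 1042.02

Result:
id | product | total  
---+---------+--------
2  | Headset | 1721.74
4  | Laptop  | 1537.99
5  | Mouse   | 1969.06
7  | Webcam  | 1858.83
9  | Tablet  | 1678.37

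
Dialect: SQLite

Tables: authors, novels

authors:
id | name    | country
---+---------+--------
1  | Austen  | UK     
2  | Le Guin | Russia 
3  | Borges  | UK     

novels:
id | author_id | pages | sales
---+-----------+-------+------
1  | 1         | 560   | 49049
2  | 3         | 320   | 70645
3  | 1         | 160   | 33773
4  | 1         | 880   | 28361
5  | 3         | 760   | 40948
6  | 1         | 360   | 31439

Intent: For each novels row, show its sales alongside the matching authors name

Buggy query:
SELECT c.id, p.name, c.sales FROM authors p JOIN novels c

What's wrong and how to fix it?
Bug: JOIN with no ON clause produces a cartesian product; every novels row pairs with every authors row

Fix: Specify the join condition linking the foreign key to the parent id

Corrected query:
SELECT c.id, p.name, c.sales FROM authors p JOIN novels c ON c.author_id = p.id

Result:
id | name   | sales
---+--------+------
1  | Austen | 49049
2  | Borges | 70645
3  | Austen | 33773
4  | Austen | 28361
5  | Borges | 40948
6  | Austen | 31439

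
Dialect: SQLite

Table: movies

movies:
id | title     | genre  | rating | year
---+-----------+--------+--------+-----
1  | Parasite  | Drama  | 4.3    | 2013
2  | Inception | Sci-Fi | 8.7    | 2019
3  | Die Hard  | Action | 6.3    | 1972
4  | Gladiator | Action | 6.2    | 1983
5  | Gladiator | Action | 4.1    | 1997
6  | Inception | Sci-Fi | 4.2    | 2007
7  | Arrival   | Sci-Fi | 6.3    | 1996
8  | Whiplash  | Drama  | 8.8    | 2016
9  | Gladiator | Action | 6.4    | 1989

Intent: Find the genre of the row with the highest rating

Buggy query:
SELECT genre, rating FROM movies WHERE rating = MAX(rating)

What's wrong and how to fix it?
Bug: MAX(rating) is an aggregate and cannot be used directly in WHERE

Fix: Use a subquery: WHERE rating = (SELECT MAX(rating) FROM movies)

Corrected query:
SELECT genre, rating FROM movies WHERE rating = (SELECT MAX(rating) FROM movies)

Result:
genre | rating
------+-------
Drama | 8.8   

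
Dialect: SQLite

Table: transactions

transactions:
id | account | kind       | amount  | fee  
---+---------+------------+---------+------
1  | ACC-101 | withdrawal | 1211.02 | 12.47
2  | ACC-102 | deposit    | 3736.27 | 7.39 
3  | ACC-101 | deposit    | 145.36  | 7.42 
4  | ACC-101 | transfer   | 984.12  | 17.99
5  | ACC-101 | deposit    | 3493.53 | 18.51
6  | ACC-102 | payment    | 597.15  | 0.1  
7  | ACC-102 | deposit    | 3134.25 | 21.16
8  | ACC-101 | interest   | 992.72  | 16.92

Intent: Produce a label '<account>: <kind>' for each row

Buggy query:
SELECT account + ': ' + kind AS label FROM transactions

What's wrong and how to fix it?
Bug: '+' is numeric addition; on text columns SQLite converts them to 0 instead of concatenating

Fix: Replace + with || to concatenate text

Corrected query:
SELECT account || ': ' || kind AS label FROM transactions

Result:
label              
-------------------
ACC-101: withdrawal
ACC-102: deposit   
ACC-101: deposit   
ACC-101: transfer  
ACC-101: deposit   
ACC-102: payment   
ACC-102: deposit   
ACC-101: interest  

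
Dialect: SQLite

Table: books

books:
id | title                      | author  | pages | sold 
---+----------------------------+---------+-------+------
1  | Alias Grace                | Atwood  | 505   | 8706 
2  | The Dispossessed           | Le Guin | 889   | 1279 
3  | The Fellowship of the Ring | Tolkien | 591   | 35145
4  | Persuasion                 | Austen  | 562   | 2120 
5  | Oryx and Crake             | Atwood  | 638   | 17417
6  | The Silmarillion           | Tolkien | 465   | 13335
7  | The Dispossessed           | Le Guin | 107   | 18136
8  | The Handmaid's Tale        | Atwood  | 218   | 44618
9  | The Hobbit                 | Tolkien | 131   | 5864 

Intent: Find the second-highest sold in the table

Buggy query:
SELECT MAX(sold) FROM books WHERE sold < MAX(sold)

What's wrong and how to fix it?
Bug: The inner MAX is an aggregate inside WHERE, which is not allowed

Fix: Put the inner MAX in a scalar subquery

Corrected query:
SELECT MAX(sold) FROM books WHERE sold < (SELECT MAX(sold) FROM books)

Result:
MAX(sold)
---------
35145    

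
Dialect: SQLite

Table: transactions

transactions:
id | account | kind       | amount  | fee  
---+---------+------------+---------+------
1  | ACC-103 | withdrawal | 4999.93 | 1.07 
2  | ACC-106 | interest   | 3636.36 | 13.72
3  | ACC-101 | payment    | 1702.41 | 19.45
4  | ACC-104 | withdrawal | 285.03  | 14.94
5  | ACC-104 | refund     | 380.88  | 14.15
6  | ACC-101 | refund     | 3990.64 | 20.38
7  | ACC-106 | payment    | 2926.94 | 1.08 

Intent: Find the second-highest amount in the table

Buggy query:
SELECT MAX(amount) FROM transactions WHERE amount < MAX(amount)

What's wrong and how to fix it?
Bug: MAX(amount) on the right of the comparison is an aggregate-in-WHERE error

Fix: Put the inner MAX in a scalar subquery

Corrected query:
SELECT MAX(amount) FROM transactions WHERE amount < (SELECT MAX(amount) FROM transactions)

Result:
MAX(amount)
-----------
3990.64    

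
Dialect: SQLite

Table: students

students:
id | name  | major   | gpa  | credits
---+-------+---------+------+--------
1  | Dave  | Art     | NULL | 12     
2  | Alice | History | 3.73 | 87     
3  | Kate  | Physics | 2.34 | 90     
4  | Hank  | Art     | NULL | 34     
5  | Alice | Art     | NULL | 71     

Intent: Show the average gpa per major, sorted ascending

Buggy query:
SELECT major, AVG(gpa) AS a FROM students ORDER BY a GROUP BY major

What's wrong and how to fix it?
Bug: GROUP BY must precede ORDER BY

Fix: Reorder: SELECT … FROM … GROUP BY … ORDER BY …

Corrected query:
SELECT major, AVG(gpa) AS a FROM students GROUP BY major ORDER BY a

Result:
major   | a   
--------+-----
Art     | NULL
Physics | 2.34
History | 3.73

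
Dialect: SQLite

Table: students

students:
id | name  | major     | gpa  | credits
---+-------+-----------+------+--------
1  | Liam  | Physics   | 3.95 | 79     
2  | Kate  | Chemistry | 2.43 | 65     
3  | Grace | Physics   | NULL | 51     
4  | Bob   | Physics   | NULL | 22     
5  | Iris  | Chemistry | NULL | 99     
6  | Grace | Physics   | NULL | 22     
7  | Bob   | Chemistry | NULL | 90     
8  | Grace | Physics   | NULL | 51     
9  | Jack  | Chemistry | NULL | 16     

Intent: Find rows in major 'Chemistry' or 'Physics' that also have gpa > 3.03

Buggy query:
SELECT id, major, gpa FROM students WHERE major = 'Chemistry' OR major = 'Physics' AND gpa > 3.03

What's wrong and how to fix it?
Bug: Without parentheses, AND is evaluated before OR, so the gpa filter only applies to the 'Physics' branch

Fix: Add parentheses around the OR so the AND applies to both alternatives

Corrected query:
SELECT id, major, gpa FROM students WHERE (major = 'Chemistry' OR major = 'Physics') AND gpa > 3.03

Result:
id | major   | gpa 
---+---------+-----
1  | Physics | 3.95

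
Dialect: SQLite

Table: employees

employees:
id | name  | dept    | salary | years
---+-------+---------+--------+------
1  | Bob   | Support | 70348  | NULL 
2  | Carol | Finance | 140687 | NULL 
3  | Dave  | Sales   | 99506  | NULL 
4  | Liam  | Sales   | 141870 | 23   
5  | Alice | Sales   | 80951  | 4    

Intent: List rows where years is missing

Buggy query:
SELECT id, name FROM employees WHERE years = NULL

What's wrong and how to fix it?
Bug: Comparing to NULL with '=' never matches; NULL = NULL is unknown, not true

Fix: Use IS NULL to test for NULL

Corrected query:
SELECT id, name FROM employees WHERE years IS NULL

Result:
id | name 
---+------
1  | Bob  
2  | Carol
3  | Dave 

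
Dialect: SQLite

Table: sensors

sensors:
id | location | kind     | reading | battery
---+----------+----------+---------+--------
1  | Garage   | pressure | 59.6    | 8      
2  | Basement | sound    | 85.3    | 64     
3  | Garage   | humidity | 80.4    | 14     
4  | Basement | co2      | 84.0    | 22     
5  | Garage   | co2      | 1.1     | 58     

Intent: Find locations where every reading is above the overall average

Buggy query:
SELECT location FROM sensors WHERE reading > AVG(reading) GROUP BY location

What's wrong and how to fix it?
Bug: WHERE evaluates per row before aggregation, so AVG() is unavailable

Fix: Use a subquery for AVG and a HAVING MIN(...) filter so the condition holds for every row in the group

Corrected query:
SELECT location FROM sensors GROUP BY location HAVING MIN(reading) > (SELECT AVG(reading) FROM sensors)

Result:
location
--------
Basement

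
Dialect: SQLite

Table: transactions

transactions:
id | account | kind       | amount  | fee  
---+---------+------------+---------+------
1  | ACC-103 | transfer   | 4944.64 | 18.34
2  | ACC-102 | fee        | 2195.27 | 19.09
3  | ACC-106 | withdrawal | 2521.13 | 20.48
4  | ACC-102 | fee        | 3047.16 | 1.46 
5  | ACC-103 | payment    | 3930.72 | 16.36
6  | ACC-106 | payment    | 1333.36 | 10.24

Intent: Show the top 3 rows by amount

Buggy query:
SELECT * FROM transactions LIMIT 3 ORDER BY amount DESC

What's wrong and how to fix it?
Bug: ORDER BY cannot follow LIMIT; LIMIT is the final clause

Fix: Sort with ORDER BY, then apply LIMIT

Corrected query:
SELECT * FROM transactions ORDER BY amount DESC LIMIT 3

Result:
id | account | kind     | amount  | fee  
---+---------+----------+---------+------
1  | ACC-103 | transfer | 4944.64 | 18.34
5  | ACC-103 | payment  | 3930.72 | 16.36
4  | ACC-102 | fee      | 3047.16 | 1.46 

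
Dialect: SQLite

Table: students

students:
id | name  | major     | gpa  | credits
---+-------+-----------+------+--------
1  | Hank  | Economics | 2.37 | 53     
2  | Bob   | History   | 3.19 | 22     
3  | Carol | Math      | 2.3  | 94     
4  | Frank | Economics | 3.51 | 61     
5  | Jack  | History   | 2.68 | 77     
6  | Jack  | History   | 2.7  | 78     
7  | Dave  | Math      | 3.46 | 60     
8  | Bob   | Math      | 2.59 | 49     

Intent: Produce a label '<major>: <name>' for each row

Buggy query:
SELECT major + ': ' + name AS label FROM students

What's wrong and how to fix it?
Bug: '+' is numeric addition; on text columns SQLite converts them to 0 instead of concatenating

Fix: Use the || operator for string concatenation

Corrected query:
SELECT major || ': ' || name AS label FROM students

Result:
label           
----------------
Economics: Hank 
History: Bob    
Math: Carol     
Economics: Frank
History: Jack   
History: Jack   
Math: Dave      
Math: Bob       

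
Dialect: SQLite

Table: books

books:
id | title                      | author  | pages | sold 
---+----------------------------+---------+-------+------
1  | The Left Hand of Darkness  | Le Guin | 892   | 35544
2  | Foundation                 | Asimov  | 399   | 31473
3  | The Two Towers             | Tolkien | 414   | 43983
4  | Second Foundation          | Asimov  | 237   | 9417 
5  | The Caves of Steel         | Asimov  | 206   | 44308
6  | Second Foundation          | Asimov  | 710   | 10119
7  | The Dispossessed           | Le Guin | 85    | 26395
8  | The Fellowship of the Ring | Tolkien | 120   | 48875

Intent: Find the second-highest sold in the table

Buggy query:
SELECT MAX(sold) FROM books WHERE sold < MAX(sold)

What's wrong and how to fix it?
Bug: The inner MAX is an aggregate inside WHERE, which is not allowed

Fix: Compute the overall MAX in a subquery, then take MAX of rows below it

Corrected query:
SELECT MAX(sold) FROM books WHERE sold < (SELECT MAX(sold) FROM books)

Result:
MAX(sold)
---------
44308    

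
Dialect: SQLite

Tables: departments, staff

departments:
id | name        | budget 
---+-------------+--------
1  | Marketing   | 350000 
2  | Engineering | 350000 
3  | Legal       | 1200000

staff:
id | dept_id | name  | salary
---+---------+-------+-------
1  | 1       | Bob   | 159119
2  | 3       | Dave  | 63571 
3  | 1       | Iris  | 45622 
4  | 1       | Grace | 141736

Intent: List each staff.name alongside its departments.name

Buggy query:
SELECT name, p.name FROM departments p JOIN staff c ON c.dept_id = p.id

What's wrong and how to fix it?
Bug: 'name' exists in both joined tables, so the database can't tell which one is meant

Fix: Prefix ambiguous columns with the table alias

Corrected query:
SELECT c.name, p.name FROM departments p JOIN staff c ON c.dept_id = p.id

Result:
name  | name     
------+----------
Bob   | Marketing
Dave  | Legal    
Iris  | Marketing
Grace | Marketing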